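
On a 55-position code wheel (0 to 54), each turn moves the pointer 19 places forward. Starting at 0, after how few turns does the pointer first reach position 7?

38

19⁻¹ ≡ 29 (mod 55) because 19·29 = 551 = 10·55 + 1.
So x ≡ 29·7 = 203 ≡ 38 (mod 55).
Check: 19·38 = 722 = 13·55 + 7.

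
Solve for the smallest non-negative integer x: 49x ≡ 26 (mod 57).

49⁻¹ ≡ 7 (mod 57) because 49·7 = 343 = 6·57 + 1.
So x ≡ 7·26 = 182 ≡ 11 (mod 57).

11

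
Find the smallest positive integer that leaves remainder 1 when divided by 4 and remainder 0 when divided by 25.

25

x ≡ 1 (mod 4) gives x ∈ {1, 5, 9, 13, 17, 21, 25}.
The first of these with x mod 25 = 0 is 25.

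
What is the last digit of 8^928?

6

Last digits of 8^n: 8, 4, 2, 6 (period 4).
928 mod 4 = 0, so the last digit matches 8^4 = 6.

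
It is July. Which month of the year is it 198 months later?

January

198 = 16·12 + 6, so 198 mod 12 = 6.
July + 6 months → January.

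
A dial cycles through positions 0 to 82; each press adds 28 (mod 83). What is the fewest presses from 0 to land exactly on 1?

83 = 2·28 + 27
28 = 1·27 + 1
27 = 27·1 + 0
Back-substituting gives 28·3 ≡ 1 (mod 83).

3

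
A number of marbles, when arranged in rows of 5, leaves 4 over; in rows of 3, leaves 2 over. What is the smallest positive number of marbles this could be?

14

x ≡ 2 (mod 3) gives x ∈ {2, 5, 8, 11, 14}.
The first of these with x mod 5 = 4 is 14.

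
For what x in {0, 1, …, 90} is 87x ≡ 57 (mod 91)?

54

87⁻¹ ≡ 68 (mod 91) because 87·68 = 5916 = 65·91 + 1.
So x ≡ 68·57 = 3876 ≡ 54 (mod 91).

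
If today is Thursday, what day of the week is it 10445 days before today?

Wednesday

10445 = 1492·7 + 1, so 10445 mod 7 = 1.
Thursday − 1 day → Wednesday.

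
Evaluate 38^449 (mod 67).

Successive squares of 38 mod 67: 38^1≡38, 38^2≡37, 38^4≡29, 38^8≡37, 38^16≡29, 38^32≡37, 38^64≡29, 38^128≡37, 38^256≡29.
449 = 1 + 64 + 128 + 256, so 38^449 ≡ 38·29·37·29 ≡ 30 (mod 67).

30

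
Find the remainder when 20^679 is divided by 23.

17

Square-and-reduce mod 23: 20^1≡20, 20^2≡9, 20^4≡12, 20^8≡6, 20^16≡13, 20^32≡8, 20^64≡18, 20^128≡2, 20^256≡4, 20^512≡16.
679 = 1 + 2 + 4 + 32 + 128 + 512, so 20^679 ≡ 20·9·12·8·2·16 ≡ 17 (mod 23).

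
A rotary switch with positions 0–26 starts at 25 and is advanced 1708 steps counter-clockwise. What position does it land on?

1708 = 63·27 + 7, so 1708 mod 27 = 7.
(25 − 7) mod 27 = 18.

18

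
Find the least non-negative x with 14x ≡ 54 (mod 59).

14⁻¹ ≡ 38 (mod 59) because 14·38 = 532 = 9·59 + 1.
Multiplying both sides by 38: x ≡ 38·54 = 2052 ≡ 46 (mod 59).

46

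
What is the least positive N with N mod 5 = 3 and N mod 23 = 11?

x ≡ 3 (mod 5) gives x ∈ {3, 8, 13, 18, 23, 28, 33, 38, …}.
The first of these with x mod 23 = 11 is 103.

103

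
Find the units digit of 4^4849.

The units digit of 4^n cycles with period 2: 4, 6, …
4849 mod 2 = 1, so the last digit matches 4^1 = 4.

4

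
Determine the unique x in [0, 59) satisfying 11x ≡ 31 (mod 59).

11⁻¹ ≡ 43 (mod 59) because 11·43 = 473 = 8·59 + 1.
Multiplying both sides by 43: x ≡ 43·31 = 1333 ≡ 35 (mod 59).
Check: 11·35 = 385 = 6·59 + 31.

35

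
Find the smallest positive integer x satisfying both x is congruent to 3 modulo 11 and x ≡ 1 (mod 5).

Since 5·9 ≡ 1 (mod 11), take x = 1 + 5·((3−1)·9 mod 11) = 1 + 5·7 = 36.
Check: 36 mod 11 = 3, 36 mod 5 = 1.

36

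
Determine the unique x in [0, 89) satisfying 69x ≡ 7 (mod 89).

13

69⁻¹ ≡ 40 (mod 89) because 69·40 = 2760 = 31·89 + 1.
Multiplying both sides by 40: x ≡ 40·7 = 280 ≡ 13 (mod 89).
Check: 69·13 = 897 = 10·89 + 7.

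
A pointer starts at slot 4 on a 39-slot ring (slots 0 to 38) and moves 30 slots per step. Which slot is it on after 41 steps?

41·30 = 1230.
Dividing 1230 by 39 gives quotient 31 and remainder 21.
(4 + 21) mod 39 = 25.

25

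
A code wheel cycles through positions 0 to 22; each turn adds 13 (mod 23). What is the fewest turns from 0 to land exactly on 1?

23 = 1·13 + 10
13 = 1·10 + 3
10 = 3·3 + 1
3 = 3·1 + 0
Back-substituting gives 13·16 ≡ 1 (mod 23).

16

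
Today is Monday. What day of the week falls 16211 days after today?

Sunday

Dividing 16211 by 7 gives quotient 2315 and remainder 6.
Monday + 6 days → Sunday.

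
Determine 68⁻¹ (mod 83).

11

83 = 1·68 + 15
68 = 4·15 + 8
15 = 1·8 + 7
8 = 1·7 + 1
7 = 7·1 + 0
Back-substituting gives 68·11 ≡ 1 (mod 83).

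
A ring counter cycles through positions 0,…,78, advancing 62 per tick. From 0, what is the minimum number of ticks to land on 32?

62⁻¹ ≡ 65 (mod 79) because 62·65 = 4030 = 51·79 + 1.
So x ≡ 65·32 = 2080 ≡ 26 (mod 79).
Check: 62·26 = 1612 = 20·79 + 32.

26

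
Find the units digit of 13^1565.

Powers of 3 mod 10 repeat with period 4: 3, 9, 7, 1.
1565 mod 4 = 1, so the last digit matches 3^1 = 3.

3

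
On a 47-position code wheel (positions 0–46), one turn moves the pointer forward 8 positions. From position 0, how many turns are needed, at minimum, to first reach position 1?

6

47 = 5·8 + 7
8 = 1·7 + 1
7 = 7·1 + 0
Back-substituting gives 8·6 ≡ 1 (mod 47).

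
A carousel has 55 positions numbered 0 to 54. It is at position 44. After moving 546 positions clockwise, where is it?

546 − 9·55 = 51, so 546 ≡ 51 (mod 55).
(44 + 51) mod 55 = 40.

40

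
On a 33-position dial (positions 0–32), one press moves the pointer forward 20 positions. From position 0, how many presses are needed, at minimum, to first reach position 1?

5

20·5 = 100 = 3·33 + 1, so 20⁻¹ ≡ 5 (mod 33).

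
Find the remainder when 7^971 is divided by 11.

7

By repeated squaring mod 11: 7^1≡7, 7^2≡5, 7^4≡3, 7^8≡9, 7^16≡4, 7^32≡5, 7^64≡3, 7^128≡9, 7^256≡4, 7^512≡5.
Since 971 = 1 + 2 + 8 + 64 + 128 + 256 + 512 in binary, 7^971 ≡ 7·5·9·3·9·4·5 ≡ 7 (mod 11).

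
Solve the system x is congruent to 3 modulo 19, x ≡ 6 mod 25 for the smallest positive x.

x ≡ 3 (mod 19) gives x ∈ {3, 22, 41, 60, 79, 98, 117, 136, …}.
The first of these with x mod 25 = 6 is 231.

231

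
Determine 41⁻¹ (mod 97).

71

41·71 = 2911 = 30·97 + 1, so 41⁻¹ ≡ 71 (mod 97).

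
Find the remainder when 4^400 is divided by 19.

9

Square-and-reduce mod 19: 4^1≡4, 4^2≡16, 4^4≡9, 4^8≡5, 4^16≡6, 4^32≡17, 4^64≡4, 4^128≡16, 4^256≡9.
400 = 16 + 128 + 256, so 4^400 ≡ 6·16·9 ≡ 9 (mod 19).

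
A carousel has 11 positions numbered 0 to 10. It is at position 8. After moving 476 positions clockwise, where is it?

476 − 43·11 = 3, so 476 ≡ 3 (mod 11).
(8 + 3) mod 11 = 0.

0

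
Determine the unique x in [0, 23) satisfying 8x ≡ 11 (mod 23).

8⁻¹ ≡ 3 (mod 23) because 8·3 = 24 = 1·23 + 1.
Multiplying both sides by 3: x ≡ 3·11 = 33 ≡ 10 (mod 23).
Check: 8·10 = 80 = 3·23 + 11.

10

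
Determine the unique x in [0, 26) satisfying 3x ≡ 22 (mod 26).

3⁻¹ ≡ 9 (mod 26) because 3·9 = 27 = 1·26 + 1.
Multiplying both sides by 9: x ≡ 9·22 = 198 ≡ 16 (mod 26).
Check: 3·16 = 48 = 1·26 + 22.

16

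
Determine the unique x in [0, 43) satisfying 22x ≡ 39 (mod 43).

The inverse of 22 mod 43 is 2 (since 22·2 = 44 ≡ 1).
So x ≡ 2·39 = 78 ≡ 35 (mod 43).
Check: 22·35 = 770 = 17·43 + 39.

35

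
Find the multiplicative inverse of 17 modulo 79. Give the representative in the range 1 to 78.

17·14 = 238 = 3·79 + 1, so 17⁻¹ ≡ 14 (mod 79).

14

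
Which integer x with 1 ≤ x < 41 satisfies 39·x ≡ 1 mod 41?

41 = 1·39 + 2
39 = 19·2 + 1
2 = 2·1 + 0
Back-substituting gives 39·20 ≡ 1 (mod 41).

20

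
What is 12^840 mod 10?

Last digits of 2^n: 2, 4, 8, 6 (period 4).
840 mod 4 = 0, so the last digit matches 2^4 = 6.

6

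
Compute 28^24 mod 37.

By repeated squaring mod 37: 28^1≡28, 28^2≡7, 28^4≡12, 28^8≡33, 28^16≡16.
Since 24 = 8 + 16 in binary, 28^24 ≡ 33·16 ≡ 10 (mod 37).

10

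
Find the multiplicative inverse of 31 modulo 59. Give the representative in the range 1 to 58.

40

31·40 = 1240 = 21·59 + 1, so 31⁻¹ ≡ 40 (mod 59).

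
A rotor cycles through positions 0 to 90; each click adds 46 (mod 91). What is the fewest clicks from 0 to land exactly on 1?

2

46·2 = 92 = 1·91 + 1, so 46⁻¹ ≡ 2 (mod 91).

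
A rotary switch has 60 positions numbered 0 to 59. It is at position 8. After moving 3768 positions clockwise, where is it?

56

3768 − 62·60 = 48, so 3768 ≡ 48 (mod 60).
(8 + 48) mod 60 = 56.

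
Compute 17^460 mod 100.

Square-and-reduce mod 100: 17^1≡17, 17^2≡89, 17^4≡21, 17^8≡41, 17^16≡81, 17^32≡61, 17^64≡21, 17^128≡41, 17^256≡81.
Since 460 = 4 + 8 + 64 + 128 + 256 in binary, 17^460 ≡ 21·41·21·41·81 ≡ 1 (mod 100).

1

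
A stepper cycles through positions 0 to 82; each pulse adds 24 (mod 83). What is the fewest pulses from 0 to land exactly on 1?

45

24·45 = 1080 = 13·83 + 1, so 24⁻¹ ≡ 45 (mod 83).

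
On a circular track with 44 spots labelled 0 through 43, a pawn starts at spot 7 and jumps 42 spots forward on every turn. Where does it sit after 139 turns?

37

139·42 = 5838.
5838 − 132·44 = 30, so 5838 ≡ 30 (mod 44).
(7 + 30) mod 44 = 37.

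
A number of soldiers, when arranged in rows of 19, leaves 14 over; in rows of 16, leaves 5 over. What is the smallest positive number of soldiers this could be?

x ≡ 5 (mod 16) gives x ∈ {5, 21, 37, 53, 69, 85, 101, 117, …}.
The first of these with x mod 19 = 14 is 261.

261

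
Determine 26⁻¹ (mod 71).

71 = 2·26 + 19
26 = 1·19 + 7
19 = 2·7 + 5
7 = 1·5 + 2
5 = 2·2 + 1
2 = 2·1 + 0
Back-substituting gives 26·41 ≡ 1 (mod 71).

41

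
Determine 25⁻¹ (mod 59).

26

25·26 = 650 = 11·59 + 1, so 25⁻¹ ≡ 26 (mod 59).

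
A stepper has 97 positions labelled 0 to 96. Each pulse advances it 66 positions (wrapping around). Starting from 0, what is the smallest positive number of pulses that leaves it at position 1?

66·25 = 1650 = 17·97 + 1, so 66⁻¹ ≡ 25 (mod 97).

25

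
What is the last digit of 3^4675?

7

Last digits of 3^n: 3, 9, 7, 1 (period 4).
4675 leaves remainder 3 on division by 4, so 3^4675 ends in 7.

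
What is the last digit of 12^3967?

8

Powers of 2 mod 10 repeat with period 4: 2, 4, 8, 6.
3967 leaves remainder 3 on division by 4, so 12^3967 ends in 8.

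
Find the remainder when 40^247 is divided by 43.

Successive squares of 40 mod 43: 40^1≡40, 40^2≡9, 40^4≡38, 40^8≡25, 40^16≡23, 40^32≡13, 40^64≡40, 40^128≡9.
Since 247 = 1 + 2 + 4 + 16 + 32 + 64 + 128 in binary, 40^247 ≡ 40·9·38·23·13·40·9 ≡ 23 (mod 43).

23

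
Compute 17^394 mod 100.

29

Square-and-reduce mod 100: 17^1≡17, 17^2≡89, 17^4≡21, 17^8≡41, 17^16≡81, 17^32≡61, 17^64≡21, 17^128≡41, 17^256≡81.
394 = 2 + 8 + 128 + 256, so 17^394 ≡ 89·41·41·81 ≡ 29 (mod 100).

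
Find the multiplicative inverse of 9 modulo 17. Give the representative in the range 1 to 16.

17 = 1·9 + 8
9 = 1·8 + 1
8 = 8·1 + 0
Back-substituting gives 9·2 ≡ 1 (mod 17).

2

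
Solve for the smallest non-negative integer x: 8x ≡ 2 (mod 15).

8⁻¹ ≡ 2 (mod 15) because 8·2 = 16 = 1·15 + 1.
Multiplying both sides by 2: x ≡ 2·2 = 4 ≡ 4 (mod 15).

4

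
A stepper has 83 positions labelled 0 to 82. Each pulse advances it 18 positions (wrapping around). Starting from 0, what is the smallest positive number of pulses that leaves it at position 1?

83 = 4·18 + 11
18 = 1·11 + 7
11 = 1·7 + 4
7 = 1·4 + 3
4 = 1·3 + 1
3 = 3·1 + 0
Back-substituting gives 18·60 ≡ 1 (mod 83).

60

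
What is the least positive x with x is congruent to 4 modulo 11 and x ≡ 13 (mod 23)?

59

x ≡ 4 (mod 11) gives x ∈ {4, 15, 26, 37, 48, 59}.
The first of these with x mod 23 = 13 is 59.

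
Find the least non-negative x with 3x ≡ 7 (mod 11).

The inverse of 3 mod 11 is 4 (since 3·4 = 12 ≡ 1).
Multiplying both sides by 4: x ≡ 4·7 = 28 ≡ 6 (mod 11).
Check: 3·6 = 18 = 1·11 + 7.

6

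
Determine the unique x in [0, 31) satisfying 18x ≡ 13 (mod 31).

18⁻¹ ≡ 19 (mod 31) because 18·19 = 342 = 11·31 + 1.
Multiplying both sides by 19: x ≡ 19·13 = 247 ≡ 30 (mod 31).
Check: 18·30 = 540 = 17·31 + 13.

30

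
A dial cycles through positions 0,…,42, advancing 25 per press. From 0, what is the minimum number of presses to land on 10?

The inverse of 25 mod 43 is 31 (since 25·31 = 775 ≡ 1).
Multiplying both sides by 31: x ≡ 31·10 = 310 ≡ 9 (mod 43).

9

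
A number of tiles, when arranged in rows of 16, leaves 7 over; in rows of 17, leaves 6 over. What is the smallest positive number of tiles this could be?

Since 17·1 ≡ 1 (mod 16), take x = 6 + 17·((7−6)·1 mod 16) = 6 + 17·1 = 23.
Check: 23 mod 16 = 7, 23 mod 17 = 6.

23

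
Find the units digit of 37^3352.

The units digit of 37^n cycles with period 4: 7, 9, 3, 1, …
3352 mod 4 = 0, so the last digit matches 7^4 = 1.

1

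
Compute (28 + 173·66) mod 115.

61

173·66 = 11418.
Dividing 11418 by 115 gives quotient 99 and remainder 33.
(28 + 33) mod 115 = 61.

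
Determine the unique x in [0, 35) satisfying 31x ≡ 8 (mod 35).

31⁻¹ ≡ 26 (mod 35) because 31·26 = 806 = 23·35 + 1.
So x ≡ 26·8 = 208 ≡ 33 (mod 35).
Check: 31·33 = 1023 = 29·35 + 8.

33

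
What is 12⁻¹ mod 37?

37 = 3·12 + 1
12 = 12·1 + 0
Back-substituting gives 12·34 ≡ 1 (mod 37).

34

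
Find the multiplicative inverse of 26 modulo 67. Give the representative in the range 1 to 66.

26·49 = 1274 = 19·67 + 1, so 26⁻¹ ≡ 49 (mod 67).

49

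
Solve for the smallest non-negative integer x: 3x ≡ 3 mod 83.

1

The inverse of 3 mod 83 is 28 (since 3·28 = 84 ≡ 1).
Multiplying both sides by 28: x ≡ 28·3 = 84 ≡ 1 (mod 83).
Check: 3·1 = 3 = 0·83 + 3.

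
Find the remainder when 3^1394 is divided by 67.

By repeated squaring mod 67: 3^1≡3, 3^2≡9, 3^4≡14, 3^8≡62, 3^16≡25, 3^32≡22, 3^64≡15, 3^128≡24, 3^256≡40, 3^512≡59, 3^1024≡64.
Since 1394 = 2 + 16 + 32 + 64 + 256 + 1024 in binary, 3^1394 ≡ 9·25·22·15·40·64 ≡ 62 (mod 67).

62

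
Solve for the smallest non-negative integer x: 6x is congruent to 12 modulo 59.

2

6⁻¹ ≡ 10 (mod 59) because 6·10 = 60 = 1·59 + 1.
So x ≡ 10·12 = 120 ≡ 2 (mod 59).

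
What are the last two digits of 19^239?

79

By repeated squaring mod 100: 19^1≡19, 19^2≡61, 19^4≡21, 19^8≡41, 19^16≡81, 19^32≡61, 19^64≡21, 19^128≡41.
Since 239 = 1 + 2 + 4 + 8 + 32 + 64 + 128 in binary, 19^239 ≡ 19·61·21·41·61·21·41 ≡ 79 (mod 100).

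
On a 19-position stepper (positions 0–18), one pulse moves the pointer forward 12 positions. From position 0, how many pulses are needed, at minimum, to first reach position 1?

19 = 1·12 + 7
12 = 1·7 + 5
7 = 1·5 + 2
5 = 2·2 + 1
2 = 2·1 + 0
Back-substituting gives 12·8 ≡ 1 (mod 19).

8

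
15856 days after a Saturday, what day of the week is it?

Sunday

15856 mod 7 = 1 (since 2265·7 = 15855).
Saturday + 1 day → Sunday.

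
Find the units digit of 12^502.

The units digit of 12^n cycles with period 4: 2, 4, 8, 6, …
502 leaves remainder 2 on division by 4, so 12^502 ends in 4.

4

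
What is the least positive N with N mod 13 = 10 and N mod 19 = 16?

Since 19·11 ≡ 1 (mod 13), take x = 16 + 19·((10−16)·11 mod 13) = 16 + 19·12 = 244.
Check: 244 mod 13 = 10, 244 mod 19 = 16.

244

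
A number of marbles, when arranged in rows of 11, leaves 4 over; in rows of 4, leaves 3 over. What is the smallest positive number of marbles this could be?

15

Since 4·3 ≡ 1 (mod 11), take x = 3 + 4·((4−3)·3 mod 11) = 3 + 4·3 = 15.
Check: 15 mod 11 = 4, 15 mod 4 = 3.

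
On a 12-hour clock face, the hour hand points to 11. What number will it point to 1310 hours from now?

1310 − 109·12 = 2, so 1310 ≡ 2 (mod 12).
11 + 2 → 1 on a 12-hour dial.

1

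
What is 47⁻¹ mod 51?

38

51 = 1·47 + 4
47 = 11·4 + 3
4 = 1·3 + 1
3 = 3·1 + 0
Back-substituting gives 47·38 ≡ 1 (mod 51).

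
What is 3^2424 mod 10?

1

Last digits of 3^n: 3, 9, 7, 1 (period 4).
2424 leaves remainder 0 on division by 4, so 3^2424 ends in 1.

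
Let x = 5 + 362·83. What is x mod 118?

79

362·83 = 30046.
30046 − 254·118 = 74, so 30046 ≡ 74 (mod 118).
(5 + 74) mod 118 = 79.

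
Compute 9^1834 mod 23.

13

Successive squares of 9 mod 23: 9^1≡9, 9^2≡12, 9^4≡6, 9^8≡13, 9^16≡8, 9^32≡18, 9^64≡2, 9^128≡4, 9^256≡16, 9^512≡3, 9^1024≡9.
Since 1834 = 2 + 8 + 32 + 256 + 512 + 1024 in binary, 9^1834 ≡ 12·13·18·16·3·9 ≡ 13 (mod 23).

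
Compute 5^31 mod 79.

50

By repeated squaring mod 79: 5^1≡5, 5^2≡25, 5^4≡72, 5^8≡49, 5^16≡31.
Since 31 = 1 + 2 + 4 + 8 + 16 in binary, 5^31 ≡ 5·25·72·49·31 ≡ 50 (mod 79).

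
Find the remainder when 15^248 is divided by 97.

Square-and-reduce mod 97: 15^1≡15, 15^2≡31, 15^4≡88, 15^8≡81, 15^16≡62, 15^32≡61, 15^64≡35, 15^128≡61.
Since 248 = 8 + 16 + 32 + 64 + 128 in binary, 15^248 ≡ 81·62·61·35·61 ≡ 16 (mod 97).

16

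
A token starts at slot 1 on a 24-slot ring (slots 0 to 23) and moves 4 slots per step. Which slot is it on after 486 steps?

1

486·4 = 1944.
1944 mod 24 = 0 (since 81·24 = 1944).
(1 + 0) mod 24 = 1.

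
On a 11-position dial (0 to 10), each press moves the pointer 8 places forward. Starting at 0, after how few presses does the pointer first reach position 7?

5

8⁻¹ ≡ 7 (mod 11) because 8·7 = 56 = 5·11 + 1.
So x ≡ 7·7 = 49 ≡ 5 (mod 11).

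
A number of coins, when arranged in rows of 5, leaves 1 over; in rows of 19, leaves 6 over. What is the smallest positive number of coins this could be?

x ≡ 1 (mod 5) gives x ∈ {1, 6}.
The first of these with x mod 19 = 6 is 6.

6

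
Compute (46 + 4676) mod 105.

102

4676 = 44·105 + 56, so 4676 mod 105 = 56.
(46 + 56) mod 105 = 102.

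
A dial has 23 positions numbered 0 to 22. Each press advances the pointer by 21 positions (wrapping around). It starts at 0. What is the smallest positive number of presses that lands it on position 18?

The inverse of 21 mod 23 is 11 (since 21·11 = 231 ≡ 1).
Multiplying both sides by 11: x ≡ 11·18 = 198 ≡ 14 (mod 23).

14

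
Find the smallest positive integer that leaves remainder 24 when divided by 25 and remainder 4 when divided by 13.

Since 13·2 ≡ 1 (mod 25), take x = 4 + 13·((24−4)·2 mod 25) = 4 + 13·15 = 199.
Check: 199 mod 25 = 24, 199 mod 13 = 4.

199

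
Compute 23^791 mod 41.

By repeated squaring mod 41: 23^1≡23, 23^2≡37, 23^4≡16, 23^8≡10, 23^16≡18, 23^32≡37, 23^64≡16, 23^128≡10, 23^256≡18, 23^512≡37.
791 = 1 + 2 + 4 + 16 + 256 + 512, so 23^791 ≡ 23·37·16·18·18·37 ≡ 23 (mod 41).

23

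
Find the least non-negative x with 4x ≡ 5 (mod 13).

4⁻¹ ≡ 10 (mod 13) because 4·10 = 40 = 3·13 + 1.
So x ≡ 10·5 = 50 ≡ 11 (mod 13).

11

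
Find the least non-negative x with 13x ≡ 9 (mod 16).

13⁻¹ ≡ 5 (mod 16) because 13·5 = 65 = 4·16 + 1.
Multiplying both sides by 5: x ≡ 5·9 = 45 ≡ 13 (mod 16).

13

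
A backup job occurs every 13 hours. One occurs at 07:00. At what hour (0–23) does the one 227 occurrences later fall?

6

227·13 = 2951.
Dividing 2951 by 24 gives quotient 122 and remainder 23.
(7 + 23) mod 24 = 6.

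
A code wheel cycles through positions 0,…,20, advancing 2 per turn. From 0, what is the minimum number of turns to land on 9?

2⁻¹ ≡ 11 (mod 21) because 2·11 = 22 = 1·21 + 1.
Multiplying both sides by 11: x ≡ 11·9 = 99 ≡ 15 (mod 21).
Check: 2·15 = 30 = 1·21 + 9.

15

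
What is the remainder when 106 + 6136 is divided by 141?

38

6136 = 43·141 + 73, so 6136 mod 141 = 73.
(106 + 73) mod 141 = 38.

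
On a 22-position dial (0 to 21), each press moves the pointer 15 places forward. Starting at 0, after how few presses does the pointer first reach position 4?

12

15⁻¹ ≡ 3 (mod 22) because 15·3 = 45 = 2·22 + 1.
Multiplying both sides by 3: x ≡ 3·4 = 12 ≡ 12 (mod 22).
Check: 15·12 = 180 = 8·22 + 4.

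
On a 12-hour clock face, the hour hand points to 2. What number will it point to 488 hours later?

488 mod 12 = 8 (since 40·12 = 480).
2 + 8 → 10 on a 12-hour dial.

10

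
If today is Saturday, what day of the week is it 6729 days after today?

Monday

6729 − 961·7 = 2, so 6729 ≡ 2 (mod 7).
Saturday + 2 days → Monday.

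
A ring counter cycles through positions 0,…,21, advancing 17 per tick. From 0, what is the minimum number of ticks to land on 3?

17

17⁻¹ ≡ 13 (mod 22) because 17·13 = 221 = 10·22 + 1.
Multiplying both sides by 13: x ≡ 13·3 = 39 ≡ 17 (mod 22).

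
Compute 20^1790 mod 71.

By repeated squaring mod 71: 20^1≡20, 20^2≡45, 20^4≡37, 20^8≡20, 20^16≡45, 20^32≡37, 20^64≡20, 20^128≡45, 20^256≡37, 20^512≡20, 20^1024≡45.
1790 = 2 + 4 + 8 + 16 + 32 + 64 + 128 + 512 + 1024, so 20^1790 ≡ 45·37·20·45·37·20·45·20·45 ≡ 30 (mod 71).

30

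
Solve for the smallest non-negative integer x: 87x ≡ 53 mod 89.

The inverse of 87 mod 89 is 44 (since 87·44 = 3828 ≡ 1).
So x ≡ 44·53 = 2332 ≡ 18 (mod 89).

18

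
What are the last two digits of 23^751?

27

Square-and-reduce mod 100: 23^1≡23, 23^2≡29, 23^4≡41, 23^8≡81, 23^16≡61, 23^32≡21, 23^64≡41, 23^128≡81, 23^256≡61, 23^512≡21.
Since 751 = 1 + 2 + 4 + 8 + 32 + 64 + 128 + 512 in binary, 23^751 ≡ 23·29·41·81·21·41·81·21 ≡ 27 (mod 100).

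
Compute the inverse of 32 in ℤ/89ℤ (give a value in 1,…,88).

64

32·64 = 2048 = 23·89 + 1, so 32⁻¹ ≡ 64 (mod 89).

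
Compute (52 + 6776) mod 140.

6776 = 48·140 + 56, so 6776 mod 140 = 56.
(52 + 56) mod 140 = 108.

108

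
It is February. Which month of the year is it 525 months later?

November

525 mod 12 = 9 (since 43·12 = 516).
February + 9 months → November.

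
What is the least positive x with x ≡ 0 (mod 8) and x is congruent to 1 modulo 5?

16

Since 5·5 ≡ 1 (mod 8), take x = 1 + 5·((0−1)·5 mod 8) = 1 + 5·3 = 16.
Check: 16 mod 8 = 0, 16 mod 5 = 1.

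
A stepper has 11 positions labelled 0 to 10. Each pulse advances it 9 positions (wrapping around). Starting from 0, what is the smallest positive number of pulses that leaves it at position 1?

11 = 1·9 + 2
9 = 4·2 + 1
2 = 2·1 + 0
Back-substituting gives 9·5 ≡ 1 (mod 11).

5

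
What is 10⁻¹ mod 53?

10·16 = 160 = 3·53 + 1, so 10⁻¹ ≡ 16 (mod 53).

16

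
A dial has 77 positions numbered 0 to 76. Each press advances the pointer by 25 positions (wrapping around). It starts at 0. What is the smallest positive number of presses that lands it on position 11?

22

The inverse of 25 mod 77 is 37 (since 25·37 = 925 ≡ 1).
Multiplying both sides by 37: x ≡ 37·11 = 407 ≡ 22 (mod 77).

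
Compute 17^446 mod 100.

69

By repeated squaring mod 100: 17^1≡17, 17^2≡89, 17^4≡21, 17^8≡41, 17^16≡81, 17^32≡61, 17^64≡21, 17^128≡41, 17^256≡81.
446 = 2 + 4 + 8 + 16 + 32 + 128 + 256, so 17^446 ≡ 89·21·41·81·61·41·81 ≡ 69 (mod 100).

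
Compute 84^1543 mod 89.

Square-and-reduce mod 89: 84^1≡84, 84^2≡25, 84^4≡2, 84^8≡4, 84^16≡16, 84^32≡78, 84^64≡32, 84^128≡45, 84^256≡67, 84^512≡39, 84^1024≡8.
Since 1543 = 1 + 2 + 4 + 512 + 1024 in binary, 84^1543 ≡ 84·25·2·39·8 ≡ 53 (mod 89).

53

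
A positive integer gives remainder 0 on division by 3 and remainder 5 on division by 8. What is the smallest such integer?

21

x ≡ 0 (mod 3) gives x ∈ {0, 3, 6, 9, 12, 15, 18, 21}.
The first of these with x mod 8 = 5 is 21.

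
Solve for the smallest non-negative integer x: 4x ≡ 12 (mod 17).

3

The inverse of 4 mod 17 is 13 (since 4·13 = 52 ≡ 1).
So x ≡ 13·12 = 156 ≡ 3 (mod 17).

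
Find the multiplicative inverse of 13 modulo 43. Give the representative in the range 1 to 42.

10

43 = 3·13 + 4
13 = 3·4 + 1
4 = 4·1 + 0
Back-substituting gives 13·10 ≡ 1 (mod 43).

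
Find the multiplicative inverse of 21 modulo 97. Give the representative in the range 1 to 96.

97 = 4·21 + 13
21 = 1·13 + 8
13 = 1·8 + 5
8 = 1·5 + 3
5 = 1·3 + 2
3 = 1·2 + 1
2 = 2·1 + 0
Back-substituting gives 21·37 ≡ 1 (mod 97).

37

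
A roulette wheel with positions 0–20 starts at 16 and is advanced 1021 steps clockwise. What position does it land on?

1021 − 48·21 = 13, so 1021 ≡ 13 (mod 21).
(16 + 13) mod 21 = 8.

8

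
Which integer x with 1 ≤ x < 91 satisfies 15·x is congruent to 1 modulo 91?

15·85 = 1275 = 14·91 + 1, so 15⁻¹ ≡ 85 (mod 91).

85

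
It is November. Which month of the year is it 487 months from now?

June

487 − 40·12 = 7, so 487 ≡ 7 (mod 12).
November + 7 months → June.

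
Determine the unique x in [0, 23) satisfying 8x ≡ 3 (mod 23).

9

8⁻¹ ≡ 3 (mod 23) because 8·3 = 24 = 1·23 + 1.
So x ≡ 3·3 = 9 ≡ 9 (mod 23).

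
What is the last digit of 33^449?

Last digits of 3^n: 3, 9, 7, 1 (period 4).
449 leaves remainder 1 on division by 4, so 33^449 ends in 3.

3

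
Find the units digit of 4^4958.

6

The units digit of 4^n cycles with period 2: 4, 6, …
4958 leaves remainder 0 on division by 2, so 4^4958 ends in 6.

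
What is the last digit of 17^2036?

1

The units digit of 17^n cycles with period 4: 7, 9, 3, 1, …
2036 mod 4 = 0, so the last digit matches 7^4 = 1.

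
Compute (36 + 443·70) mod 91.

15

443·70 = 31010.
31010 − 340·91 = 70, so 31010 ≡ 70 (mod 91).
(36 + 70) mod 91 = 15.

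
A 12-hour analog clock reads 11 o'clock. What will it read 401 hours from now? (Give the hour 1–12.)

Dividing 401 by 12 gives quotient 33 and remainder 5.
11 + 5 → 4 on a 12-hour dial.

4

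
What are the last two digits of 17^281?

17

By repeated squaring mod 100: 17^1≡17, 17^2≡89, 17^4≡21, 17^8≡41, 17^16≡81, 17^32≡61, 17^64≡21, 17^128≡41, 17^256≡81.
281 = 1 + 8 + 16 + 256, so 17^281 ≡ 17·41·81·81 ≡ 17 (mod 100).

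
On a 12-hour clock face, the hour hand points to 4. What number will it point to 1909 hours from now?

5

Dividing 1909 by 12 gives quotient 159 and remainder 1.
4 + 1 → 5 on a 12-hour dial.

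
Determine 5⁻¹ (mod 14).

14 = 2·5 + 4
5 = 1·4 + 1
4 = 4·1 + 0
Back-substituting gives 5·3 ≡ 1 (mod 14).

3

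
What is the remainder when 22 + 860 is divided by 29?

Dividing 860 by 29 gives quotient 29 and remainder 19.
(22 + 19) mod 29 = 12.

12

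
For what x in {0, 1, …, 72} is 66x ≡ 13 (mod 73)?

19

66⁻¹ ≡ 52 (mod 73) because 66·52 = 3432 = 47·73 + 1.
Multiplying both sides by 52: x ≡ 52·13 = 676 ≡ 19 (mod 73).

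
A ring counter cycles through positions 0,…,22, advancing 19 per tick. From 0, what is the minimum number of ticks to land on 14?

The inverse of 19 mod 23 is 17 (since 19·17 = 323 ≡ 1).
Multiplying both sides by 17: x ≡ 17·14 = 238 ≡ 8 (mod 23).

8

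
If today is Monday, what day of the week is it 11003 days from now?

Dividing 11003 by 7 gives quotient 1571 and remainder 6.
Monday + 6 days → Sunday.

Sunday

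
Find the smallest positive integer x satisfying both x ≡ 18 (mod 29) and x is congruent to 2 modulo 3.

Since 3·10 ≡ 1 (mod 29), take x = 2 + 3·((18−2)·10 mod 29) = 2 + 3·15 = 47.
Check: 47 mod 29 = 18, 47 mod 3 = 2.

47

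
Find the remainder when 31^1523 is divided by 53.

Square-and-reduce mod 53: 31^1≡31, 31^2≡7, 31^4≡49, 31^8≡16, 31^16≡44, 31^32≡28, 31^64≡42, 31^128≡15, 31^256≡13, 31^512≡10, 31^1024≡47.
1523 = 1 + 2 + 16 + 32 + 64 + 128 + 256 + 1024, so 31^1523 ≡ 31·7·44·28·42·15·13·47 ≡ 51 (mod 53).

51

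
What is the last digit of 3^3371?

Powers of 3 mod 10 repeat with period 4: 3, 9, 7, 1.
3371 leaves remainder 3 on division by 4, so 3^3371 ends in 7.

7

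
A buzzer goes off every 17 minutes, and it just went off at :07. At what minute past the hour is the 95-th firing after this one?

95·17 = 1615.
Dividing 1615 by 60 gives quotient 26 and remainder 55.
(7 + 55) mod 60 = 2.

2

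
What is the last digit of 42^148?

Last digits of 2^n: 2, 4, 8, 6 (period 4).
148 mod 4 = 0, so the last digit matches 2^4 = 6.

6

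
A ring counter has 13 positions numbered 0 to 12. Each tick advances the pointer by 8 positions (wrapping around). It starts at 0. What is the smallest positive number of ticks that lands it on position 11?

3

8⁻¹ ≡ 5 (mod 13) because 8·5 = 40 = 3·13 + 1.
Multiplying both sides by 5: x ≡ 5·11 = 55 ≡ 3 (mod 13).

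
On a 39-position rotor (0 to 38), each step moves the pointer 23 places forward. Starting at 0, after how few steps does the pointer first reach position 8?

19

The inverse of 23 mod 39 is 17 (since 23·17 = 391 ≡ 1).
Multiplying both sides by 17: x ≡ 17·8 = 136 ≡ 19 (mod 39).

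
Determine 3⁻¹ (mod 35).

12

35 = 11·3 + 2
3 = 1·2 + 1
2 = 2·1 + 0
Back-substituting gives 3·12 ≡ 1 (mod 35).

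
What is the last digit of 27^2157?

7

Powers of 7 mod 10 repeat with period 4: 7, 9, 3, 1.
2157 leaves remainder 1 on division by 4, so 27^2157 ends in 7.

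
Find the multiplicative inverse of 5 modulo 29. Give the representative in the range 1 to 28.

6

5·6 = 30 = 1·29 + 1, so 5⁻¹ ≡ 6 (mod 29).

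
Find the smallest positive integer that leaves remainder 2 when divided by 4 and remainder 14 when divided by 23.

14

x ≡ 2 (mod 4) gives x ∈ {2, 6, 10, 14}.
The first of these with x mod 23 = 14 is 14.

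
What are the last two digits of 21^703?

By repeated squaring mod 100: 21^1≡21, 21^2≡41, 21^4≡81, 21^8≡61, 21^16≡21, 21^32≡41, 21^64≡81, 21^128≡61, 21^256≡21, 21^512≡41.
Since 703 = 1 + 2 + 4 + 8 + 16 + 32 + 128 + 512 in binary, 21^703 ≡ 21·41·81·61·21·41·61·41 ≡ 61 (mod 100).

61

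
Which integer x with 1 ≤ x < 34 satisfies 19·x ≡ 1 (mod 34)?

9

19·9 = 171 = 5·34 + 1, so 19⁻¹ ≡ 9 (mod 34).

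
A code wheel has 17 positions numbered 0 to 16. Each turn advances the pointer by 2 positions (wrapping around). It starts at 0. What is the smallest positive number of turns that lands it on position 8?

2⁻¹ ≡ 9 (mod 17) because 2·9 = 18 = 1·17 + 1.
So x ≡ 9·8 = 72 ≡ 4 (mod 17).
Check: 2·4 = 8 = 0·17 + 8.

4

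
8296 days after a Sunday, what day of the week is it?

Monday

Dividing 8296 by 7 gives quotient 1185 and remainder 1.
Sunday + 1 day → Monday.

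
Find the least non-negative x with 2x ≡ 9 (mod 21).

2⁻¹ ≡ 11 (mod 21) because 2·11 = 22 = 1·21 + 1.
Multiplying both sides by 11: x ≡ 11·9 = 99 ≡ 15 (mod 21).
Check: 2·15 = 30 = 1·21 + 9.

15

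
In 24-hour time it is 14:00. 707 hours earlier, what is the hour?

Dividing 707 by 24 gives quotient 29 and remainder 11.
(14 − 11) mod 24 = 3.

3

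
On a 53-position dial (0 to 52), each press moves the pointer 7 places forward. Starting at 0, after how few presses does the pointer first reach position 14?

2

The inverse of 7 mod 53 is 38 (since 7·38 = 266 ≡ 1).
Multiplying both sides by 38: x ≡ 38·14 = 532 ≡ 2 (mod 53).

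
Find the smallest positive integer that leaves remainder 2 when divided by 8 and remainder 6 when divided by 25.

x ≡ 2 (mod 8) gives x ∈ {2, 10, 18, 26, 34, 42, 50, 58, …}.
The first of these with x mod 25 = 6 is 106.

106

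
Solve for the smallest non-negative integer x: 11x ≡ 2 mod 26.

12

The inverse of 11 mod 26 is 19 (since 11·19 = 209 ≡ 1).
Multiplying both sides by 19: x ≡ 19·2 = 38 ≡ 12 (mod 26).
Check: 11·12 = 132 = 5·26 + 2.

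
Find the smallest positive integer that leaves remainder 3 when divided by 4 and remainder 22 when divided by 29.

51

x ≡ 3 (mod 4) gives x ∈ {3, 7, 11, 15, 19, 23, 27, 31, …}.
The first of these with x mod 29 = 22 is 51.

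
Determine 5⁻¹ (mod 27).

11

27 = 5·5 + 2
5 = 2·2 + 1
2 = 2·1 + 0
Back-substituting gives 5·11 ≡ 1 (mod 27).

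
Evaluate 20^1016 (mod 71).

20

Successive squares of 20 mod 71: 20^1≡20, 20^2≡45, 20^4≡37, 20^8≡20, 20^16≡45, 20^32≡37, 20^64≡20, 20^128≡45, 20^256≡37, 20^512≡20.
1016 = 8 + 16 + 32 + 64 + 128 + 256 + 512, so 20^1016 ≡ 20·45·37·20·45·37·20 ≡ 20 (mod 71).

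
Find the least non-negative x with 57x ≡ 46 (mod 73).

61

The inverse of 57 mod 73 is 41 (since 57·41 = 2337 ≡ 1).
So x ≡ 41·46 = 1886 ≡ 61 (mod 73).
Check: 57·61 = 3477 = 47·73 + 46.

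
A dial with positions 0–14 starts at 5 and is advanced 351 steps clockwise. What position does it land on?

11

351 − 23·15 = 6, so 351 ≡ 6 (mod 15).
(5 + 6) mod 15 = 11.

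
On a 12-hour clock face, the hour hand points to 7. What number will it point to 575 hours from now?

6

575 mod 12 = 11 (since 47·12 = 564).
7 + 11 → 6 on a 12-hour dial.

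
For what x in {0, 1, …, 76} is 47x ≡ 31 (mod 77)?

The inverse of 47 mod 77 is 59 (since 47·59 = 2773 ≡ 1).
Multiplying both sides by 59: x ≡ 59·31 = 1829 ≡ 58 (mod 77).

58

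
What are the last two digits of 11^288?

Successive squares of 11 mod 100: 11^1≡11, 11^2≡21, 11^4≡41, 11^8≡81, 11^16≡61, 11^32≡21, 11^64≡41, 11^128≡81, 11^256≡61.
Since 288 = 32 + 256 in binary, 11^288 ≡ 21·61 ≡ 81 (mod 100).

81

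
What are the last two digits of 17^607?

73

By repeated squaring mod 100: 17^1≡17, 17^2≡89, 17^4≡21, 17^8≡41, 17^16≡81, 17^32≡61, 17^64≡21, 17^128≡41, 17^256≡81, 17^512≡61.
607 = 1 + 2 + 4 + 8 + 16 + 64 + 512, so 17^607 ≡ 17·89·21·41·81·21·61 ≡ 73 (mod 100).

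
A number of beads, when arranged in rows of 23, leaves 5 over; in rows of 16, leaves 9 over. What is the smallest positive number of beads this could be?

281

x ≡ 9 (mod 16) gives x ∈ {9, 25, 41, 57, 73, 89, 105, 121, …}.
The first of these with x mod 23 = 5 is 281.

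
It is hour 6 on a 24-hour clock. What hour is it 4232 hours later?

14

Dividing 4232 by 24 gives quotient 176 and remainder 8.
(6 + 8) mod 24 = 14.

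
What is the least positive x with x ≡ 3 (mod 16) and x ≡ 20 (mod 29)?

339

Since 29·5 ≡ 1 (mod 16), take x = 20 + 29·((3−20)·5 mod 16) = 20 + 29·11 = 339.
Check: 339 mod 16 = 3, 339 mod 29 = 20.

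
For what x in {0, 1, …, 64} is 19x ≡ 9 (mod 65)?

19⁻¹ ≡ 24 (mod 65) because 19·24 = 456 = 7·65 + 1.
So x ≡ 24·9 = 216 ≡ 21 (mod 65).

21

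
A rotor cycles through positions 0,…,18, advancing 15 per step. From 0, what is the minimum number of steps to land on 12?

16

The inverse of 15 mod 19 is 14 (since 15·14 = 210 ≡ 1).
Multiplying both sides by 14: x ≡ 14·12 = 168 ≡ 16 (mod 19).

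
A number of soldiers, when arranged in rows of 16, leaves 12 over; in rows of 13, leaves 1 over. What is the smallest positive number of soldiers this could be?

x ≡ 1 (mod 13) gives x ∈ {1, 14, 27, 40, 53, 66, 79, 92}.
The first of these with x mod 16 = 12 is 92.

92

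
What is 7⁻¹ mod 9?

4

7·4 = 28 = 3·9 + 1, so 7⁻¹ ≡ 4 (mod 9).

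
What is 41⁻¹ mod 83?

41·81 = 3321 = 40·83 + 1, so 41⁻¹ ≡ 81 (mod 83).

81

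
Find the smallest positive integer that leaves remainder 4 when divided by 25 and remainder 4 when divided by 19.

4

Since 19·4 ≡ 1 (mod 25), take x = 4 + 19·((4−4)·4 mod 25) = 4 + 19·0 = 4.
Check: 4 mod 25 = 4, 4 mod 19 = 4.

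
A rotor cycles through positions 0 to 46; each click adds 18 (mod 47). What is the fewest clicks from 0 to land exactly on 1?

47 = 2·18 + 11
18 = 1·11 + 7
11 = 1·7 + 4
7 = 1·4 + 3
4 = 1·3 + 1
3 = 3·1 + 0
Back-substituting gives 18·34 ≡ 1 (mod 47).

34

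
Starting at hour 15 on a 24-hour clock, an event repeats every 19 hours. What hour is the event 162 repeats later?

21

162·19 = 3078.
3078 − 128·24 = 6, so 3078 ≡ 6 (mod 24).
(15 + 6) mod 24 = 21.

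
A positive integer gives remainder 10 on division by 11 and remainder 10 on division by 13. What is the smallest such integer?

Since 13·6 ≡ 1 (mod 11), take x = 10 + 13·((10−10)·6 mod 11) = 10 + 13·0 = 10.
Check: 10 mod 11 = 10, 10 mod 13 = 10.

10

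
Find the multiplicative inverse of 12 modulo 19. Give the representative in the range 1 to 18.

8

12·8 = 96 = 5·19 + 1, so 12⁻¹ ≡ 8 (mod 19).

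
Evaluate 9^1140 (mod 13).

1

Successive squares of 9 mod 13: 9^1≡9, 9^2≡3, 9^4≡9, 9^8≡3, 9^16≡9, 9^32≡3, 9^64≡9, 9^128≡3, 9^256≡9, 9^512≡3, 9^1024≡9.
Since 1140 = 4 + 16 + 32 + 64 + 1024 in binary, 9^1140 ≡ 9·9·3·9·9 ≡ 1 (mod 13).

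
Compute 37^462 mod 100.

Square-and-reduce mod 100: 37^1≡37, 37^2≡69, 37^4≡61, 37^8≡21, 37^16≡41, 37^32≡81, 37^64≡61, 37^128≡21, 37^256≡41.
Since 462 = 2 + 4 + 8 + 64 + 128 + 256 in binary, 37^462 ≡ 69·61·21·61·21·41 ≡ 69 (mod 100).

69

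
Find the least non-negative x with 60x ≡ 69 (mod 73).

The inverse of 60 mod 73 is 28 (since 60·28 = 1680 ≡ 1).
Multiplying both sides by 28: x ≡ 28·69 = 1932 ≡ 34 (mod 73).

34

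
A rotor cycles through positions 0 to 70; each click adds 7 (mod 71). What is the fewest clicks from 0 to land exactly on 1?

61

71 = 10·7 + 1
7 = 7·1 + 0
Back-substituting gives 7·61 ≡ 1 (mod 71).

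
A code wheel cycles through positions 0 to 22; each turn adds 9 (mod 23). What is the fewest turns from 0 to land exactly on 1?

23 = 2·9 + 5
9 = 1·5 + 4
5 = 1·4 + 1
4 = 4·1 + 0
Back-substituting gives 9·18 ≡ 1 (mod 23).

18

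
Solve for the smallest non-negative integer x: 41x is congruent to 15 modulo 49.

41⁻¹ ≡ 6 (mod 49) because 41·6 = 246 = 5·49 + 1.
Multiplying both sides by 6: x ≡ 6·15 = 90 ≡ 41 (mod 49).

41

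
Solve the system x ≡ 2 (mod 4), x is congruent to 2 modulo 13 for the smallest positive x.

2

x ≡ 2 (mod 4) gives x ∈ {2}.
The first of these with x mod 13 = 2 is 2.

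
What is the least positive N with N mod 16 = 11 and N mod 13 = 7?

59

x ≡ 7 (mod 13) gives x ∈ {7, 20, 33, 46, 59}.
The first of these with x mod 16 = 11 is 59.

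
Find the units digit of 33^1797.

3

The units digit of 33^n cycles with period 4: 3, 9, 7, 1, …
1797 mod 4 = 1, so the last digit matches 3^1 = 3.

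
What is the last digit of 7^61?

The units digit of 7^n cycles with period 4: 7, 9, 3, 1, …
61 leaves remainder 1 on division by 4, so 7^61 ends in 7.

7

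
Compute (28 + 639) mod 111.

1

639 mod 111 = 84 (since 5·111 = 555).
(28 + 84) mod 111 = 1.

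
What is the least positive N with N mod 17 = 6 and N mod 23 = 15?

176

x ≡ 6 (mod 17) gives x ∈ {6, 23, 40, 57, 74, 91, 108, 125, …}.
The first of these with x mod 23 = 15 is 176.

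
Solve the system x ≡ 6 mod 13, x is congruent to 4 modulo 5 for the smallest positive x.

Since 5·8 ≡ 1 (mod 13), take x = 4 + 5·((6−4)·8 mod 13) = 4 + 5·3 = 19.
Check: 19 mod 13 = 6, 19 mod 5 = 4.

19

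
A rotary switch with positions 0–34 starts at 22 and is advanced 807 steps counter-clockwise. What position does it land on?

807 = 23·35 + 2, so 807 mod 35 = 2.
(22 − 2) mod 35 = 20.

20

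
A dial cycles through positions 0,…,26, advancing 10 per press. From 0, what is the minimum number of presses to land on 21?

21

The inverse of 10 mod 27 is 19 (since 10·19 = 190 ≡ 1).
So x ≡ 19·21 = 399 ≡ 21 (mod 27).
Check: 10·21 = 210 = 7·27 + 21.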